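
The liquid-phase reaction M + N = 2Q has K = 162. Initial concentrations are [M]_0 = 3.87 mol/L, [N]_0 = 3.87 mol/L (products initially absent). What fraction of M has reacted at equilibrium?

X = 0.864

Let X = conversion of M; extent ξ = 3.87·X mol/L.
Concentrations: [M] = 3.87 − 3.87X; [N] = 3.87 − 3.87X; [Q] = 7.74X.
K = [Q]^2 / ([M] [N]).
This equals 162 at X = 0.864 (the root in 0 < X < 1).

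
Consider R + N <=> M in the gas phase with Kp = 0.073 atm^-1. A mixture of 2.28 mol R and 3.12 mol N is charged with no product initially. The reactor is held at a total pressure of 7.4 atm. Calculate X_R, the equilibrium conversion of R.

X = 0.224

Let X = conversion of R (basis 2.28 mol R); extent of reaction ξ = 2.28X.
Moles: n_R = 2.28 − 2.28X; n_N = 3.12 − 2.28X; n_M = 2.28X.
Summing: n_T = 5.4 − 2.28X.
With p_i = (n_i/n_T)P, Kp = p_M / (p_R p_N).
Setting this equal to 0.073 atm^-1 and taking the physical root (0 < X < 1) gives X = 0.224.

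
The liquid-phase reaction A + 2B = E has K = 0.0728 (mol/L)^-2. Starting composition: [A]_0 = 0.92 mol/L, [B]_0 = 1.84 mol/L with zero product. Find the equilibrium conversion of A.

Let X = conversion of A; extent ξ = 0.92·X mol/L.
Concentrations: [A] = 0.92 − 0.92X; [B] = 1.84 − 1.84X; [E] = 0.92X.
K = [E] / ([A] [B]^2).
This equals 0.0728 at X = 0.151 (the root in 0 < X < 1).

X = 0.151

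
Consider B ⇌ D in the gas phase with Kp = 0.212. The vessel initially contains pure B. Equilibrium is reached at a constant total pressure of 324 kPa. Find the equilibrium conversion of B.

X = 0.175

Take 1 mol B as basis and let X be its fractional conversion, so ξ = X.
Mole table: n_B = 1 − X; n_D = X.
Total moles n_T = 1 (Δν = 0, constant).
With p_i = (n_i/n_T)P, Kp = p_D / (p_B).
This yields a degree-1 equation in X; solving on (0,1), X = 0.175.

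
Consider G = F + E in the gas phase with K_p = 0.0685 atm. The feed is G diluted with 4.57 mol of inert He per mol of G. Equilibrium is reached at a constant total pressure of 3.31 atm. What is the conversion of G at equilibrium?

X = 0.293

Let X = conversion of G (basis 1 mol G); extent of reaction ξ = X.
Moles: n_G = 1 − X; n_F = X; n_E = X; n_I = 4.57 (inert).
Total moles n_T = 5.57 + X.
y_i = n_i/n_T, p_i = y_i·P. K_p = p_F p_E / (p_G).
Equating to 0.0685 atm and solving on 0 < X < 1: X = 0.293.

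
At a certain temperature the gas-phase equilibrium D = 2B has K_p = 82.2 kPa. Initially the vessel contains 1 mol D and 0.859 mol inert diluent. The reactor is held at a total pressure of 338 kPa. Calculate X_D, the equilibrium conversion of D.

X = 0.303

Take 1 mol D as basis and let X be its fractional conversion, so ξ = X.
Mole table: n_D = 1 − X; n_B = 2X; n_I = 0.859 (inert).
Total moles n_T = 1.86 + X.
y_i = n_i/n_T, p_i = y_i·P. K_p = p_B^2 / (p_D).
Equating to 82.2 kPa and solving on 0 < X < 1: X = 0.303.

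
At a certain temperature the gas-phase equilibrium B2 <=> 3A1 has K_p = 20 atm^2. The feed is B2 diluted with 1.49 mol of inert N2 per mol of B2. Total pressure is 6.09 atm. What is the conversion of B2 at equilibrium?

Take 1 mol B2 as basis and let X be its fractional conversion, so ξ = X.
Mole table: n_B2 = 1 − X; n_A1 = 3X; n_I = 1.49 (inert).
Summing: n_T = 2.49 + 2X.
y_i = n_i/n_T, p_i = y_i·P. K_p = p_A1^3 / (p_B2).
Setting this equal to 20 atm^2 and taking the physical root (0 < X < 1) gives X = 0.496.

X = 0.496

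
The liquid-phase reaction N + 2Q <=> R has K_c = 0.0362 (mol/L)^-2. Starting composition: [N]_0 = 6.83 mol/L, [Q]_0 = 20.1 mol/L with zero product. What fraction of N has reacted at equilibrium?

X = 0.769

Let X = conversion of N; extent ξ = 6.83·X mol/L.
Concentrations: [N] = 6.83 − 6.83X; [Q] = 20.1 − 13.7X; [R] = 6.83X.
K_c = [R] / ([N] [Q]^2).
Solving K_c = 0.0362 for X ∈ (0,1): X = 0.769.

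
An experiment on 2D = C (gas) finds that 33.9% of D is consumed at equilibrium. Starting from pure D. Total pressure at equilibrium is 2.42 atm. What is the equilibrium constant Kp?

Let X = conversion of D (basis 1 mol D); extent of reaction ξ = 0.5X.
At extent ξ: n_D = 1 − X; n_C = 0.5X.
Total moles n_T = 1 − 0.5X.
At X = 0.339: n_D = 0.661, n_C = 0.17, n_T = 0.831.
p_i = (n_i/n_T)·P. Kp = p_C / (p_D^2) = 0.133 atm^-1.

Kp = 0.133 atm^-1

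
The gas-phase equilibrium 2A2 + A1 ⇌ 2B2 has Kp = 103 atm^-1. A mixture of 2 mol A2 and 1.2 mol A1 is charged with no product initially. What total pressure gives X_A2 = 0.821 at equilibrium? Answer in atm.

Let X = conversion of A2 (basis 2 mol A2); extent of reaction ξ = X.
At extent ξ: n_A2 = 2 − 2X; n_A1 = 1.2 − X; n_B2 = 2X.
Total moles n_T = 3.2 − X.
Kp = p_B2^2 / (p_A2^2 p_A1) with p_i = (n_i/n_T)·P.
At X = 0.821: the mole-fraction product g(X) = Π y_i^ν_i = 132. Since Kp = g(X)·P^{-1}, P = (g/Kp)^(1/1) = (132/103)^(1/1) = 1.28 atm.

P = 1.28 atm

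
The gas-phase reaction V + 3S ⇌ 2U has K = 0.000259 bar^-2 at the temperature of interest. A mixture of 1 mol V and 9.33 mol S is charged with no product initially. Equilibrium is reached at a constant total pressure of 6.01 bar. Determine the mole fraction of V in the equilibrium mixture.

Basis: 1 mol V initially; let X = conversion of V. Extent ξ = X.
Moles: n_V = 1 − X; n_S = 9.33 − 3X; n_U = 2X.
n_T = Σnᵢ = 10.3 − 2X.
y_i = n_i/n_T, p_i = y_i·P. K = p_U^2 / (p_V p_S^3).
Setting this equal to 0.000259 bar^-2 and taking the physical root (0 < X < 1) gives X = 0.121.
Then n_V = 0.879, n_T = 10.1, so y_V = 0.087.

y_V = 0.087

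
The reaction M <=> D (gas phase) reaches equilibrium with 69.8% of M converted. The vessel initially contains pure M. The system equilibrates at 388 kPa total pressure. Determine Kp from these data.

Kp = 2.31

Let X = conversion of M (basis 1 mol M); extent of reaction ξ = X.
Species balance: n_M = 1 − X; n_D = X.
Since Δν = 0, n_T = 1 throughout.
At X = 0.698: n_M = 0.302, n_D = 0.698, n_T = 1.
p_i = (n_i/n_T)·P. Kp = p_D / (p_M) = 2.31.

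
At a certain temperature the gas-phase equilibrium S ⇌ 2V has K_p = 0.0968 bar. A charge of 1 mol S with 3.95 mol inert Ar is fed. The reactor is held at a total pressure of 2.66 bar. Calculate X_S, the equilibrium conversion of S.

Let X = conversion of S (basis 1 mol S); extent of reaction ξ = X.
Species balance: n_S = 1 − X; n_V = 2X; n_I = 3.95 (inert).
Summing: n_T = 4.95 + X.
With p_i = (n_i/n_T)P, K_p = p_V^2 / (p_S).
Equating to 0.0968 bar and solving on 0 < X < 1: X = 0.194.

X = 0.194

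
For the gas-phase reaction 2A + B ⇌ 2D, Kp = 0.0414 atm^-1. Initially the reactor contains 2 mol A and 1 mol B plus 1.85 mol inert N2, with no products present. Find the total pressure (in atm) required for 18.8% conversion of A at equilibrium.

Let X = conversion of A (basis 2 mol A); extent of reaction ξ = X.
Mole table: n_A = 2 − 2X; n_B = 1 − X; n_D = 2X; n_I = 1.85 (inert).
n_T = Σnᵢ = 4.85 − X.
Kp = p_D^2 / (p_A^2 p_B) with p_i = (n_i/n_T)·P.
At X = 0.188: the mole-fraction product g(X) = Π y_i^ν_i = 0.3078. Since Kp = g(X)·P^{-1}, P = (g/Kp)^(1/1) = (0.3078/0.0414)^(1/1) = 7.43 atm.

P = 7.43 atm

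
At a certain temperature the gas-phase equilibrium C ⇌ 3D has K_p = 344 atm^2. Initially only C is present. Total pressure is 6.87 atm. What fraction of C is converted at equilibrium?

X = 0.750

Let X = conversion of C (basis 1 mol C); extent of reaction ξ = X.
Moles: n_C = 1 − X; n_D = 3X.
Total moles n_T = 1 + 2X.
With p_i = (n_i/n_T)P, K_p = p_D^3 / (p_C).
This yields a degree-3 equation in X; solving on (0,1), X = 0.750.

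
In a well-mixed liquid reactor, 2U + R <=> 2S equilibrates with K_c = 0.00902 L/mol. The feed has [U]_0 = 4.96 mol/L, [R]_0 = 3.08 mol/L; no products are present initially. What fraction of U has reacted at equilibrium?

Let X = conversion of U; extent ξ = 4.96X/2 mol/L.
Concentrations: [U] = 4.96 − 4.96X; [R] = 3.08 − 2.48X; [S] = 4.96X.
K_c = [S]^2 / ([U]^2 [R]).
Setting equal to 0.00902 and solving for X on (0,1) gives X = 0.136.

X = 0.136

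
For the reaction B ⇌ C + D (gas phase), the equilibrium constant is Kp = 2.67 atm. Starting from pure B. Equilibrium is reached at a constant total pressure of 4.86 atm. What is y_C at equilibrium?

y_C = 0.373

Basis: 1 mol B initially; let X = conversion of B. Extent ξ = X.
Mole table: n_B = 1 − X; n_C = X; n_D = X.
n_T = Σnᵢ = 1 + X.
Mole fractions y_i = n_i/n_T; Kp = p_C p_D / (p_B) with p_i = y_i·P.
Setting this equal to 2.67 atm and taking the physical root (0 < X < 1) gives X = 0.595.
Then n_C = 0.595, n_T = 1.6, so y_C = 0.373.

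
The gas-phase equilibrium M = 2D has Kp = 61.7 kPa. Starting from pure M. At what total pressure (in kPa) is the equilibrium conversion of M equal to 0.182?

P = 450 kPa

Take 1 mol M as basis and let X be its fractional conversion, so ξ = X.
Mole table: n_M = 1 − X; n_D = 2X.
n_T = Σnᵢ = 1 + X.
Kp = p_D^2 / (p_M) with p_i = (n_i/n_T)·P.
At X = 0.182: the mole-fraction product g(X) = Π y_i^ν_i = 0.137. Since Kp = g(X)·P^{1}, P = (Kp/g)^(1/1) = (61.7/0.137)^(1/1) = 450 kPa.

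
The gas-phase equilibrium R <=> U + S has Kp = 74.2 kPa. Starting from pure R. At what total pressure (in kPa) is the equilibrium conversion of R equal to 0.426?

P = 335 kPa

Take 1 mol R as basis and let X be its fractional conversion, so ξ = X.
Mole table: n_R = 1 − X; n_U = X; n_S = X.
Summing: n_T = 1 + X.
Kp = p_U p_S / (p_R) with p_i = (n_i/n_T)·P.
At X = 0.426: the mole-fraction product g(X) = Π y_i^ν_i = 0.2217. Since Kp = g(X)·P^{1}, P = (Kp/g)^(1/1) = (74.2/0.2217)^(1/1) = 335 kPa.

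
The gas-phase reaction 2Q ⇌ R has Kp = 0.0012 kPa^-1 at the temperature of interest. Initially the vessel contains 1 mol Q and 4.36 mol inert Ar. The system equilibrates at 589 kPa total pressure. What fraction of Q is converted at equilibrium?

Basis: 1 mol Q initially; let X = conversion of Q. Extent ξ = 0.5X.
At extent ξ: n_Q = 1 − X; n_R = 0.5X; n_I = 4.36 (inert).
n_T = Σnᵢ = 5.36 − 0.5X.
Mole fractions y_i = n_i/n_T; Kp = p_R / (p_Q^2) with p_i = y_i·P.
Setting this equal to 0.0012 kPa^-1 and taking the physical root (0 < X < 1) gives X = 0.180.

X = 0.180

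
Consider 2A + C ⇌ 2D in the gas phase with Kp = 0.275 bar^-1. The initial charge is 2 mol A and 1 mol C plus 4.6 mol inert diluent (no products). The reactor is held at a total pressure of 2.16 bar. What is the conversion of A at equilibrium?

Let X = conversion of A (basis 2 mol A); extent of reaction ξ = X.
Mole table: n_A = 2 − 2X; n_C = 1 − X; n_D = 2X; n_I = 4.6 (inert).
n_T = Σnᵢ = 7.6 − X.
With p_i = (n_i/n_T)P, Kp = p_D^2 / (p_A^2 p_C).
This yields a degree-3 equation in X; solving on (0,1), X = 0.202.

X = 0.202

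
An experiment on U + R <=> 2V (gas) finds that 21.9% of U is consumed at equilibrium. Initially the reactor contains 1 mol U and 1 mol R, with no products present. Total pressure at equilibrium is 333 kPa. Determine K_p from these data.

Let X = conversion of U (basis 1 mol U); extent of reaction ξ = X.
Mole table: n_U = 1 − X; n_R = 1 − X; n_V = 2X.
Total moles n_T = 2 (Δν = 0, constant).
At X = 0.219: n_U = 0.781, n_R = 0.781, n_V = 0.438, n_T = 2.
p_i = (n_i/n_T)·P. K_p = p_V^2 / (p_U p_R) = 0.315.

K_p = 0.315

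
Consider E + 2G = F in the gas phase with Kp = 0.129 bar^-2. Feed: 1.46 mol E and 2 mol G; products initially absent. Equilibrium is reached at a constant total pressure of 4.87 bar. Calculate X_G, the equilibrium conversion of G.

X = 0.494

Basis: 2 mol G initially; let X = conversion of G. Extent ξ = X.
At extent ξ: n_E = 1.46 − X; n_G = 2 − 2X; n_F = X.
n_T = Σnᵢ = 3.46 − 2X.
Mole fractions y_i = n_i/n_T; Kp = p_F / (p_E p_G^2) with p_i = y_i·P.
Substituting and setting equal to 0.129 bar^-2 gives a polynomial in X; the root in (0,1) is X = 0.494.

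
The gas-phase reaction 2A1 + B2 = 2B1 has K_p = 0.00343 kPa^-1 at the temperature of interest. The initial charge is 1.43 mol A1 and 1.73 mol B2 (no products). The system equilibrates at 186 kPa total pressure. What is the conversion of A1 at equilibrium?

Let X = conversion of A1 (basis 1.43 mol A1); extent of reaction ξ = 0.715X.
Moles: n_A1 = 1.43 − 1.43X; n_B2 = 1.73 − 0.715X; n_B1 = 1.43X.
n_T = Σnᵢ = 3.16 − 0.715X.
With p_i = (n_i/n_T)P, K_p = p_B1^2 / (p_A1^2 p_B2).
Setting this equal to 0.00343 kPa^-1 and taking the physical root (0 < X < 1) gives X = 0.363.

X = 0.363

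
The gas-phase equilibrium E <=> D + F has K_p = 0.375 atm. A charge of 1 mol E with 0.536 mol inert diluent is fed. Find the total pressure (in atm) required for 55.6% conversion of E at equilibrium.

P = 1.13 atm

Take 1 mol E as basis and let X be its fractional conversion, so ξ = X.
Species balance: n_E = 1 − X; n_D = X; n_F = X; n_I = 0.536 (inert).
n_T = Σnᵢ = 1.54 + X.
K_p = p_D p_F / (p_E) with p_i = (n_i/n_T)·P.
At X = 0.556: the mole-fraction product g(X) = Π y_i^ν_i = 0.3328. Since K_p = g(X)·P^{1}, P = (K_p/g)^(1/1) = (0.375/0.3328)^(1/1) = 1.13 atm.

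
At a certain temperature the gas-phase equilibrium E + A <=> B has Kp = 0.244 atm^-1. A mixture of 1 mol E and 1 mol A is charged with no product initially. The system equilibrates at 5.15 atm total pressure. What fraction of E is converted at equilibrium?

Let X = conversion of E (basis 1 mol E); extent of reaction ξ = X.
At extent ξ: n_E = 1 − X; n_A = 1 − X; n_B = X.
Summing: n_T = 2 − X.
y_i = n_i/n_T, p_i = y_i·P. Kp = p_B / (p_E p_A).
Substituting and setting equal to 0.244 atm^-1 gives a polynomial in X; the root in (0,1) is X = 0.334.

X = 0.334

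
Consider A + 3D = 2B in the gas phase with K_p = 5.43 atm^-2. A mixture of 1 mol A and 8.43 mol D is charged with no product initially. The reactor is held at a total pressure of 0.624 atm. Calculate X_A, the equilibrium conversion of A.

X = 0.733

Take 1 mol A as basis and let X be its fractional conversion, so ξ = X.
Species balance: n_A = 1 − X; n_D = 8.43 − 3X; n_B = 2X.
Summing: n_T = 9.43 − 2X.
y_i = n_i/n_T, p_i = y_i·P. K_p = p_B^2 / (p_A p_D^3).
Equating to 5.43 atm^-2 and solving on 0 < X < 1: X = 0.733.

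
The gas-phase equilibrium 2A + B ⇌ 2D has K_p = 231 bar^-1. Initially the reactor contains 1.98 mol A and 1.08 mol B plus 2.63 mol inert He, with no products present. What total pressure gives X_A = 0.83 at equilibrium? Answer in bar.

Basis: 1.98 mol A initially; let X = conversion of A. Extent ξ = 0.99X.
Species balance: n_A = 1.98 − 1.98X; n_B = 1.08 − 0.99X; n_D = 1.98X; n_I = 2.63 (inert).
Total moles n_T = 5.69 − 0.99X.
K_p = p_D^2 / (p_A^2 p_B) with p_i = (n_i/n_T)·P.
At X = 0.83: the mole-fraction product g(X) = Π y_i^ν_i = 449.3. Since K_p = g(X)·P^{-1}, P = (g/K_p)^(1/1) = (449.3/231)^(1/1) = 1.94 bar.

P = 1.94 bar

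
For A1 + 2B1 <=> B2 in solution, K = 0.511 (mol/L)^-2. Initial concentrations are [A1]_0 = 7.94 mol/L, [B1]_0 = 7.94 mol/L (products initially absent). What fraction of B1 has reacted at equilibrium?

X = 0.849

Let X = conversion of B1; extent ξ = 7.94X/2 mol/L.
Concentrations: [A1] = 7.94 − 3.97X; [B1] = 7.94 − 7.94X; [B2] = 3.97X.
K = [B2] / ([A1] [B1]^2).
Equating to 0.511 (mol/L)^-2: the physical root is X = 0.849.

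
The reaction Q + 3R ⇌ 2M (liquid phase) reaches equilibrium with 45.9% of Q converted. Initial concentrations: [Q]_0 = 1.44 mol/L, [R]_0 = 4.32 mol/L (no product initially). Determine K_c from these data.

K_c = 0.176 (mol/L)^-2

Let X = conversion of Q.
Concentrations: [Q] = 1.44 − 1.44X; [R] = 4.32 − 4.32X; [M] = 2.88X.
At X = 0.459: [Q] = 0.779, [R] = 2.34, [M] = 1.32.
K_c = [M]^2 / ([Q] [R]^3) = 0.176 (mol/L)^-2.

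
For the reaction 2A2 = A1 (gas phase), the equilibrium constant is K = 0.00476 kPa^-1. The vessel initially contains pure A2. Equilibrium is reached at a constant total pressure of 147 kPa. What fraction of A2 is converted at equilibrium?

Basis: 1 mol A2 initially; let X = conversion of A2. Extent ξ = 0.5X.
Mole table: n_A2 = 1 − X; n_A1 = 0.5X.
n_T = Σnᵢ = 1 − 0.5X.
y_i = n_i/n_T, p_i = y_i·P. K = p_A1 / (p_A2^2).
Substituting and setting equal to 0.00476 kPa^-1 gives a polynomial in X; the root in (0,1) is X = 0.487.

X = 0.487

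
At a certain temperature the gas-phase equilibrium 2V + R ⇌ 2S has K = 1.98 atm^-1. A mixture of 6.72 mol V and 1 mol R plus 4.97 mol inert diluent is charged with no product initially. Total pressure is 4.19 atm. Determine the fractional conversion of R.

Basis: 1 mol R initially; let X = conversion of R. Extent ξ = X.
Moles: n_V = 6.72 − 2X; n_R = 1 − X; n_S = 2X; n_I = 4.97 (inert).
Summing: n_T = 12.7 − X.
Mole fractions y_i = n_i/n_T; K = p_S^2 / (p_V^2 p_R) with p_i = y_i·P.
Setting this equal to 1.98 atm^-1 and taking the physical root (0 < X < 1) gives X = 0.841.

X = 0.841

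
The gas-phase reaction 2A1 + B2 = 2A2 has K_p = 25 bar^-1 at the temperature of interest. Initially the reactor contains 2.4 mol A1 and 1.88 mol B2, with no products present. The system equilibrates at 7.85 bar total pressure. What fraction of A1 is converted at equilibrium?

Take 2.4 mol A1 as basis and let X be its fractional conversion, so ξ = 1.2X.
Species balance: n_A1 = 2.4 − 2.4X; n_B2 = 1.88 − 1.2X; n_A2 = 2.4X.
Total moles n_T = 4.28 − 1.2X.
With p_i = (n_i/n_T)P, K_p = p_A2^2 / (p_A1^2 p_B2).
Equating to 25 bar^-1 and solving on 0 < X < 1: X = 0.876.

X = 0.876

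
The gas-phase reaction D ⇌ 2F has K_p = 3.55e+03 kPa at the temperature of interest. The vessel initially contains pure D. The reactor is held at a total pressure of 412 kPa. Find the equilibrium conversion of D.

Let X = conversion of D (basis 1 mol D); extent of reaction ξ = X.
Mole table: n_D = 1 − X; n_F = 2X.
n_T = Σnᵢ = 1 + X.
With p_i = (n_i/n_T)P, K_p = p_F^2 / (p_D).
This yields a degree-2 equation in X; solving on (0,1), X = 0.826.

X = 0.826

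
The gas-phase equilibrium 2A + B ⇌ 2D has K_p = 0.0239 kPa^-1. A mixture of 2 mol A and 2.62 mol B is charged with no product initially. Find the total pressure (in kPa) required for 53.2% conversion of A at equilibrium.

P = 106 kPa

Let X = conversion of A (basis 2 mol A); extent of reaction ξ = X.
At extent ξ: n_A = 2 − 2X; n_B = 2.62 − X; n_D = 2X.
Summing: n_T = 4.62 − X.
K_p = p_D^2 / (p_A^2 p_B) with p_i = (n_i/n_T)·P.
At X = 0.532: the mole-fraction product g(X) = Π y_i^ν_i = 2.53. Since K_p = g(X)·P^{-1}, P = (g/K_p)^(1/1) = (2.53/0.0239)^(1/1) = 106 kPa.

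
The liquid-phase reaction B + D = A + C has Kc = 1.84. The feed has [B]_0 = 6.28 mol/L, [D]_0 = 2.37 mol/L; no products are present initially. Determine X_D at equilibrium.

X = 0.808

Let X = conversion of D; extent ξ = 2.37·X mol/L.
Concentrations: [B] = 6.28 − 2.37X; [D] = 2.37 − 2.37X; [A] = 2.37X; [C] = 2.37X.
Kc = [A] [C] / ([B] [D]).
Equating to 1.84: the physical root is X = 0.808.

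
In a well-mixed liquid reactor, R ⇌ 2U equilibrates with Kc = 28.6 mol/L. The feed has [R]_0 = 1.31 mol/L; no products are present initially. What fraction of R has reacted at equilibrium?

X = 0.863

Let X = conversion of R; extent ξ = 1.31·X mol/L.
Concentrations: [R] = 1.31 − 1.31X; [U] = 2.62X.
Kc = [U]^2 / ([R]).
This equals 28.6 at X = 0.863 (the root in 0 < X < 1).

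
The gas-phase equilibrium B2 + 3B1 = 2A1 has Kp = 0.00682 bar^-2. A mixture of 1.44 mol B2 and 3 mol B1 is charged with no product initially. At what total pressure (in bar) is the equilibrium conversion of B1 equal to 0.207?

P = 4.95 bar

Let X = conversion of B1 (basis 3 mol B1); extent of reaction ξ = X.
Species balance: n_B2 = 1.44 − X; n_B1 = 3 − 3X; n_A1 = 2X.
Summing: n_T = 4.44 − 2X.
Kp = p_A1^2 / (p_B2 p_B1^3) with p_i = (n_i/n_T)·P.
At X = 0.207: the mole-fraction product g(X) = Π y_i^ν_i = 0.1673. Since Kp = g(X)·P^{-2}, P = (g/Kp)^(1/2) = (0.1673/0.00682)^(1/2) = 4.95 bar.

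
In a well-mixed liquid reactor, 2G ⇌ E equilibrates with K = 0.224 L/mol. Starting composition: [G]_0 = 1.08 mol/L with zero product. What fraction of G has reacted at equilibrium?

Let X = conversion of G; extent ξ = 1.08X/2 mol/L.
Concentrations: [G] = 1.08 − 1.08X; [E] = 0.54X.
K = [E] / ([G]^2).
Solving K = 0.224 for X ∈ (0,1): X = 0.263.

X = 0.263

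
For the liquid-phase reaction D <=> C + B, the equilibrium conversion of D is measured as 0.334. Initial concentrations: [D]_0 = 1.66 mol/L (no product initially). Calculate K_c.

Let X = conversion of D.
Concentrations: [D] = 1.66 − 1.66X; [C] = 1.66X; [B] = 1.66X.
At X = 0.334: [D] = 1.11, [C] = 0.554, [B] = 0.554.
K_c = [C] [B] / ([D]) = 0.278 mol/L.

K_c = 0.278 mol/L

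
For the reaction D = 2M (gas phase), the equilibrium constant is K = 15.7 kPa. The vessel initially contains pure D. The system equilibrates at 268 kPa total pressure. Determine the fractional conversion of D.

X = 0.120

Basis: 1 mol D initially; let X = conversion of D. Extent ξ = X.
Species balance: n_D = 1 − X; n_M = 2X.
n_T = Σnᵢ = 1 + X.
y_i = n_i/n_T, p_i = y_i·P. K = p_M^2 / (p_D).
Equating to 15.7 kPa and solving on 0 < X < 1: X = 0.120.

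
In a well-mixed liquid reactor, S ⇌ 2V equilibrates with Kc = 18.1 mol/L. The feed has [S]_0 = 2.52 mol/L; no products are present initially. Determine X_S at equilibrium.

Let X = conversion of S; extent ξ = 2.52·X mol/L.
Concentrations: [S] = 2.52 − 2.52X; [V] = 5.04X.
Kc = [V]^2 / ([S]).
This equals 18.1 at X = 0.715 (the root in 0 < X < 1).

X = 0.715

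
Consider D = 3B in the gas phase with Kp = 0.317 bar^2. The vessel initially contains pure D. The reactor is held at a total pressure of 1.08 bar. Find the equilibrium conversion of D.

Take 1 mol D as basis and let X be its fractional conversion, so ξ = X.
Moles: n_D = 1 − X; n_B = 3X.
Total moles n_T = 1 + 2X.
Mole fractions y_i = n_i/n_T; Kp = p_B^3 / (p_D) with p_i = y_i·P.
Substituting and setting equal to 0.317 bar^2 gives a polynomial in X; the root in (0,1) is X = 0.258.

X = 0.258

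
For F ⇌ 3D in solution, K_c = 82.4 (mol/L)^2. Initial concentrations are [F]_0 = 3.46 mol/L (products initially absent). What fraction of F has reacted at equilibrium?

Let X = conversion of F; extent ξ = 3.46·X mol/L.
Concentrations: [F] = 3.46 − 3.46X; [D] = 10.4X.
K_c = [D]^3 / ([F]).
Equating to 82.4 (mol/L)^2: the physical root is X = 0.502.

X = 0.502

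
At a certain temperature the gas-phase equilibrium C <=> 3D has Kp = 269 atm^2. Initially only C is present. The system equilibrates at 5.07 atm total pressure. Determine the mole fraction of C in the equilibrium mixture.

Take 1 mol C as basis and let X be its fractional conversion, so ξ = X.
Species balance: n_C = 1 − X; n_D = 3X.
Total moles n_T = 1 + 2X.
Mole fractions y_i = n_i/n_T; Kp = p_D^3 / (p_C) with p_i = y_i·P.
Setting this equal to 269 atm^2 and taking the physical root (0 < X < 1) gives X = 0.803.
Then n_C = 0.197, n_T = 2.61, so y_C = 0.076.

y_C = 0.076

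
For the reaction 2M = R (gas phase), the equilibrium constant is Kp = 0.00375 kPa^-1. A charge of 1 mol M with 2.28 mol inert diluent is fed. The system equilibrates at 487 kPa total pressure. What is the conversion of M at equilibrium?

X = 0.411

Basis: 1 mol M initially; let X = conversion of M. Extent ξ = 0.5X.
Species balance: n_M = 1 − X; n_R = 0.5X; n_I = 2.28 (inert).
Total moles n_T = 3.28 − 0.5X.
Mole fractions y_i = n_i/n_T; Kp = p_R / (p_M^2) with p_i = y_i·P.
This yields a degree-2 equation in X; solving on (0,1), X = 0.411.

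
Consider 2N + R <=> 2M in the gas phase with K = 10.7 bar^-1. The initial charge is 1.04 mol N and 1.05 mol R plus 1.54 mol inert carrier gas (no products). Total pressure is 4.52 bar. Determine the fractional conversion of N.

Basis: 1.04 mol N initially; let X = conversion of N. Extent ξ = 0.52X.
At extent ξ: n_N = 1.04 − 1.04X; n_R = 1.05 − 0.52X; n_M = 1.04X; n_I = 1.54 (inert).
Summing: n_T = 3.63 − 0.52X.
With p_i = (n_i/n_T)P, K = p_M^2 / (p_N^2 p_R).
This yields a degree-3 equation in X; solving on (0,1), X = 0.758.

X = 0.758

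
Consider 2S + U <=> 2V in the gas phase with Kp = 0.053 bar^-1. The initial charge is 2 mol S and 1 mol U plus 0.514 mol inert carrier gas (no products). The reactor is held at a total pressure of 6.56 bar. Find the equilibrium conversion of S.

X = 0.223

Let X = conversion of S (basis 2 mol S); extent of reaction ξ = X.
At extent ξ: n_S = 2 − 2X; n_U = 1 − X; n_V = 2X; n_I = 0.514 (inert).
Total moles n_T = 3.51 − X.
With p_i = (n_i/n_T)P, Kp = p_V^2 / (p_S^2 p_U).
Setting this equal to 0.053 bar^-1 and taking the physical root (0 < X < 1) gives X = 0.223.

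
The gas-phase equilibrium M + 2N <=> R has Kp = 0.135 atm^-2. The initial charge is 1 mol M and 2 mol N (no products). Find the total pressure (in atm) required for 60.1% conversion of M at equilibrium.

Let X = conversion of M (basis 1 mol M); extent of reaction ξ = X.
At extent ξ: n_M = 1 − X; n_N = 2 − 2X; n_R = X.
Summing: n_T = 3 − 2X.
Kp = p_R / (p_M p_N^2) with p_i = (n_i/n_T)·P.
At X = 0.601: the mole-fraction product g(X) = Π y_i^ν_i = 7.647. Since Kp = g(X)·P^{-2}, P = (g/Kp)^(1/2) = (7.647/0.135)^(1/2) = 7.53 atm.

P = 7.53 atm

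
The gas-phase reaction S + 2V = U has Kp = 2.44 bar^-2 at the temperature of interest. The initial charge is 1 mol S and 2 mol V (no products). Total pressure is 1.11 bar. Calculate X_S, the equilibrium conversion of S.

Let X = conversion of S (basis 1 mol S); extent of reaction ξ = X.
At extent ξ: n_S = 1 − X; n_V = 2 − 2X; n_U = X.
Summing: n_T = 3 − 2X.
With p_i = (n_i/n_T)P, Kp = p_U / (p_S p_V^2).
This yields a degree-3 equation in X; solving on (0,1), X = 0.451.

X = 0.451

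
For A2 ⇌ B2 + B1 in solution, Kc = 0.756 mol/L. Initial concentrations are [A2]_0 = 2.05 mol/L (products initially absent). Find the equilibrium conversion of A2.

Let X = conversion of A2; extent ξ = 2.05·X mol/L.
Concentrations: [A2] = 2.05 − 2.05X; [B2] = 2.05X; [B1] = 2.05X.
Kc = [B2] [B1] / ([A2]).
This equals 0.756 at X = 0.450 (the root in 0 < X < 1).

X = 0.450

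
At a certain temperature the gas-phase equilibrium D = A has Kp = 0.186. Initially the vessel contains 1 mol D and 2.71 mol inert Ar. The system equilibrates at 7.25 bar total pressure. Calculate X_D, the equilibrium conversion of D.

Take 1 mol D as basis and let X be its fractional conversion, so ξ = X.
Mole table: n_D = 1 − X; n_A = X; n_I = 2.71 (inert).
n_T stays at 3.71 (no change in mole number).
y_i = n_i/n_T, p_i = y_i·P. Kp = p_A / (p_D).
Substituting and setting equal to 0.186 gives a polynomial in X; the root in (0,1) is X = 0.157.

X = 0.157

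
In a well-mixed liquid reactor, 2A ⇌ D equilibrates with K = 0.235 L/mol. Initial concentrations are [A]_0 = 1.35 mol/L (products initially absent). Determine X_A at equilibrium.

Let X = conversion of A; extent ξ = 1.35X/2 mol/L.
Concentrations: [A] = 1.35 − 1.35X; [D] = 0.675X.
K = [D] / ([A]^2).
Solving K = 0.235 for X ∈ (0,1): X = 0.306.

X = 0.306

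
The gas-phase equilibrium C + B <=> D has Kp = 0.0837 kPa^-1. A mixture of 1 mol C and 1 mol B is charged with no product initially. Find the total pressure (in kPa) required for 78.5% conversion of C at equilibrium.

Let X = conversion of C (basis 1 mol C); extent of reaction ξ = X.
Moles: n_C = 1 − X; n_B = 1 − X; n_D = X.
n_T = Σnᵢ = 2 − X.
Kp = p_D / (p_C p_B) with p_i = (n_i/n_T)·P.
At X = 0.785: the mole-fraction product g(X) = Π y_i^ν_i = 20.63. Since Kp = g(X)·P^{-1}, P = (g/Kp)^(1/1) = (20.63/0.0837)^(1/1) = 247 kPa.

P = 247 kPa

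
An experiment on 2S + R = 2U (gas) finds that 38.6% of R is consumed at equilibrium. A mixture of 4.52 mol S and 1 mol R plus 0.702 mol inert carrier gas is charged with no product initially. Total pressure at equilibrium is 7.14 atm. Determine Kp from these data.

Kp = 0.0565 atm^-1

Basis: 1 mol R initially; let X = conversion of R. Extent ξ = X.
Moles: n_S = 4.52 − 2X; n_R = 1 − X; n_U = 2X; n_I = 0.702 (inert).
Total moles n_T = 6.22 − X.
At X = 0.386: n_S = 3.75, n_R = 0.614, n_U = 0.772, n_T = 5.84.
p_i = (n_i/n_T)·P. Kp = p_U^2 / (p_S^2 p_R) = 0.0565 atm^-1.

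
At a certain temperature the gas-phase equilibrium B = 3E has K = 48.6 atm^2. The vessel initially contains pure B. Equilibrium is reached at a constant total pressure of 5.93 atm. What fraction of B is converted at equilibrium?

X = 0.467

Take 1 mol B as basis and let X be its fractional conversion, so ξ = X.
Moles: n_B = 1 − X; n_E = 3X.
Total moles n_T = 1 + 2X.
Mole fractions y_i = n_i/n_T; K = p_E^3 / (p_B) with p_i = y_i·P.
Equating to 48.6 atm^2 and solving on 0 < X < 1: X = 0.467.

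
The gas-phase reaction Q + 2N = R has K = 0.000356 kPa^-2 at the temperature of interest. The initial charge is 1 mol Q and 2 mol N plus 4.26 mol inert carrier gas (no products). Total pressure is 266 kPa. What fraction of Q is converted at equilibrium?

X = 0.438

Let X = conversion of Q (basis 1 mol Q); extent of reaction ξ = X.
At extent ξ: n_Q = 1 − X; n_N = 2 − 2X; n_R = X; n_I = 4.26 (inert).
Total moles n_T = 7.26 − 2X.
With p_i = (n_i/n_T)P, K = p_R / (p_Q p_N^2).
Substituting and setting equal to 0.000356 kPa^-2 gives a polynomial in X; the root in (0,1) is X = 0.438.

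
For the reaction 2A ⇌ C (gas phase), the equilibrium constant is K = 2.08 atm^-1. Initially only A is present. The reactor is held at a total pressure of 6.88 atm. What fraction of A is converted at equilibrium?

X = 0.869

Basis: 1 mol A initially; let X = conversion of A. Extent ξ = 0.5X.
Mole table: n_A = 1 − X; n_C = 0.5X.
Summing: n_T = 1 − 0.5X.
With p_i = (n_i/n_T)P, K = p_C / (p_A^2).
Setting this equal to 2.08 atm^-1 and taking the physical root (0 < X < 1) gives X = 0.869.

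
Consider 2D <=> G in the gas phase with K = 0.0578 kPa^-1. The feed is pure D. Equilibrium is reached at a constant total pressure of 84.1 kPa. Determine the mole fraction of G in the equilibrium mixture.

Let X = conversion of D (basis 1 mol D); extent of reaction ξ = 0.5X.
Mole table: n_D = 1 − X; n_G = 0.5X.
Total moles n_T = 1 − 0.5X.
Mole fractions y_i = n_i/n_T; K = p_G / (p_D^2) with p_i = y_i·P.
Setting this equal to 0.0578 kPa^-1 and taking the physical root (0 < X < 1) gives X = 0.779.
Then n_G = 0.389, n_T = 0.611, so y_G = 0.638.

y_G = 0.638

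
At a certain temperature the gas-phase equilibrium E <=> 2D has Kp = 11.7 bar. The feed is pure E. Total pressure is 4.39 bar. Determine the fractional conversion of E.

X = 0.632

Take 1 mol E as basis and let X be its fractional conversion, so ξ = X.
Mole table: n_E = 1 − X; n_D = 2X.
Total moles n_T = 1 + X.
With p_i = (n_i/n_T)P, Kp = p_D^2 / (p_E).
Equating to 11.7 bar and solving on 0 < X < 1: X = 0.632.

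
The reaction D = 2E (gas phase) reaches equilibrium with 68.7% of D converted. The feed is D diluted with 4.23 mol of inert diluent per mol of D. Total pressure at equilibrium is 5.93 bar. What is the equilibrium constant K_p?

K_p = 6.04 bar

Basis: 1 mol D initially; let X = conversion of D. Extent ξ = X.
Moles: n_D = 1 − X; n_E = 2X; n_I = 4.23 (inert).
n_T = Σnᵢ = 5.23 + X.
At X = 0.687: n_D = 0.313, n_E = 1.37, n_T = 5.92.
p_i = (n_i/n_T)·P. K_p = p_E^2 / (p_D) = 6.04 bar.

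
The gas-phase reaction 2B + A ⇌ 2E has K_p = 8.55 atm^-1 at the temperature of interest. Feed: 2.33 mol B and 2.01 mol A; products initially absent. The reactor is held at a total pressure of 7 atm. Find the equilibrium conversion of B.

Take 2.33 mol B as basis and let X be its fractional conversion, so ξ = 1.17X.
Mole table: n_B = 2.33 − 2.33X; n_A = 2.01 − 1.17X; n_E = 2.33X.
Total moles n_T = 4.34 − 1.17X.
y_i = n_i/n_T, p_i = y_i·P. K_p = p_E^2 / (p_B^2 p_A).
Setting this equal to 8.55 atm^-1 and taking the physical root (0 < X < 1) gives X = 0.812.

X = 0.812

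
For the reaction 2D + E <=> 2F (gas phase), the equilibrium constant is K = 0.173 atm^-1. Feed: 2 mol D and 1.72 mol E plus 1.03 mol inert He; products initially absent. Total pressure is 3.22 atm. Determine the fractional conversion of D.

X = 0.297

Let X = conversion of D (basis 2 mol D); extent of reaction ξ = X.
Moles: n_D = 2 − 2X; n_E = 1.72 − X; n_F = 2X; n_I = 1.03 (inert).
n_T = Σnᵢ = 4.75 − X.
y_i = n_i/n_T, p_i = y_i·P. K = p_F^2 / (p_D^2 p_E).
Setting this equal to 0.173 atm^-1 and taking the physical root (0 < X < 1) gives X = 0.297.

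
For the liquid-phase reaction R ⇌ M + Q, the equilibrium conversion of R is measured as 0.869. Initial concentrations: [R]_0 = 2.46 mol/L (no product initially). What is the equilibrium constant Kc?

Kc = 14.2 mol/L

Let X = conversion of R.
Concentrations: [R] = 2.46 − 2.46X; [M] = 2.46X; [Q] = 2.46X.
At X = 0.869: [R] = 0.322, [M] = 2.14, [Q] = 2.14.
Kc = [M] [Q] / ([R]) = 14.2 mol/L.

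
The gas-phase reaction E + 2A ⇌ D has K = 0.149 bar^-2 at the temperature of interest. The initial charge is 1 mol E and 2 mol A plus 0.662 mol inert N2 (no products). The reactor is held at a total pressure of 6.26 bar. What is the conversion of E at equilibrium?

Basis: 1 mol E initially; let X = conversion of E. Extent ξ = X.
Mole table: n_E = 1 − X; n_A = 2 − 2X; n_D = X; n_I = 0.662 (inert).
n_T = Σnᵢ = 3.66 − 2X.
With p_i = (n_i/n_T)P, K = p_D / (p_E p_A^2).
This yields a degree-3 equation in X; solving on (0,1), X = 0.470.

X = 0.470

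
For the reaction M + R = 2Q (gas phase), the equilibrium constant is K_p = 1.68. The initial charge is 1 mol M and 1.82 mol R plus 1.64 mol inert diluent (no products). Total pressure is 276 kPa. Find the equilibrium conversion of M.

Let X = conversion of M (basis 1 mol M); extent of reaction ξ = X.
Species balance: n_M = 1 − X; n_R = 1.82 − X; n_Q = 2X; n_I = 1.64 (inert).
n_T stays at 4.46 (no change in mole number).
y_i = n_i/n_T, p_i = y_i·P. K_p = p_Q^2 / (p_M p_R).
Substituting and setting equal to 1.68 gives a polynomial in X; the root in (0,1) is X = 0.515.

X = 0.515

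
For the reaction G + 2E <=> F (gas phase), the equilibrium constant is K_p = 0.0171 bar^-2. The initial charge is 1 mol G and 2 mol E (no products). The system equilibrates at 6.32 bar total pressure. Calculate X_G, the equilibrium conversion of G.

X = 0.205

Let X = conversion of G (basis 1 mol G); extent of reaction ξ = X.
Species balance: n_G = 1 − X; n_E = 2 − 2X; n_F = X.
Summing: n_T = 3 − 2X.
Mole fractions y_i = n_i/n_T; K_p = p_F / (p_G p_E^2) with p_i = y_i·P.
Substituting and setting equal to 0.0171 bar^-2 gives a polynomial in X; the root in (0,1) is X = 0.205.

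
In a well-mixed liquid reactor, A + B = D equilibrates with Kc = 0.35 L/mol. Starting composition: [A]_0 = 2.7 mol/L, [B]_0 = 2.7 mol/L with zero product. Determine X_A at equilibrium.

Let X = conversion of A; extent ξ = 2.7·X mol/L.
Concentrations: [A] = 2.7 − 2.7X; [B] = 2.7 − 2.7X; [D] = 2.7X.
Kc = [D] / ([A] [B]).
This equals 0.35 at X = 0.372 (the root in 0 < X < 1).

X = 0.372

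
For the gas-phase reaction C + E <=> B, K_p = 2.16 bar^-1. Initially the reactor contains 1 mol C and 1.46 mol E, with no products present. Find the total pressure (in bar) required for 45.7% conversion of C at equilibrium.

P = 0.778 bar

Take 1 mol C as basis and let X be its fractional conversion, so ξ = X.
Moles: n_C = 1 − X; n_E = 1.46 − X; n_B = X.
n_T = Σnᵢ = 2.46 − X.
K_p = p_B / (p_C p_E) with p_i = (n_i/n_T)·P.
At X = 0.457: the mole-fraction product g(X) = Π y_i^ν_i = 1.681. Since K_p = g(X)·P^{-1}, P = (g/K_p)^(1/1) = (1.681/2.16)^(1/1) = 0.778 bar.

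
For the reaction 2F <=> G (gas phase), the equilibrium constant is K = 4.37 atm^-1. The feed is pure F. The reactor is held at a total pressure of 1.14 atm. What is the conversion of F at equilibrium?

Basis: 1 mol F initially; let X = conversion of F. Extent ξ = 0.5X.
Moles: n_F = 1 − X; n_G = 0.5X.
Summing: n_T = 1 − 0.5X.
y_i = n_i/n_T, p_i = y_i·P. K = p_G / (p_F^2).
Equating to 4.37 atm^-1 and solving on 0 < X < 1: X = 0.781.

X = 0.781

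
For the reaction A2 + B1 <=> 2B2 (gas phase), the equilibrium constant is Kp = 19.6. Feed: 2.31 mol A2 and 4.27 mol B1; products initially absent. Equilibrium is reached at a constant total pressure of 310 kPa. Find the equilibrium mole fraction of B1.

y_B1 = 0.350

Let X = conversion of A2 (basis 2.31 mol A2); extent of reaction ξ = 2.31X.
At extent ξ: n_A2 = 2.31 − 2.31X; n_B1 = 4.27 − 2.31X; n_B2 = 4.62X.
Total moles n_T = 6.58 (Δν = 0, constant).
Mole fractions y_i = n_i/n_T; Kp = p_B2^2 / (p_A2 p_B1) with p_i = y_i·P.
Setting this equal to 19.6 and taking the physical root (0 < X < 1) gives X = 0.852.
Then n_B1 = 2.3, n_T = 6.58, so y_B1 = 0.350.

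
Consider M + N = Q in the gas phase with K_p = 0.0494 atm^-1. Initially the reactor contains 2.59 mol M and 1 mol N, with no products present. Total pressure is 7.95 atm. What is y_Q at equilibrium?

Take 1 mol N as basis and let X be its fractional conversion, so ξ = X.
Moles: n_M = 2.59 − X; n_N = 1 − X; n_Q = X.
Summing: n_T = 3.59 − X.
Mole fractions y_i = n_i/n_T; K_p = p_Q / (p_M p_N) with p_i = y_i·P.
Equating to 0.0494 atm^-1 and solving on 0 < X < 1: X = 0.216.
Then n_Q = 0.216, n_T = 3.37, so y_Q = 0.064.

y_Q = 0.064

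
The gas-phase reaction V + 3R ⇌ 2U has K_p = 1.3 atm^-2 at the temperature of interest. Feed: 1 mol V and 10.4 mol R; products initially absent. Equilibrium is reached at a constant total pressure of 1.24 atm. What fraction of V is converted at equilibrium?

X = 0.777

Take 1 mol V as basis and let X be its fractional conversion, so ξ = X.
Moles: n_V = 1 − X; n_R = 10.4 − 3X; n_U = 2X.
Total moles n_T = 11.4 − 2X.
With p_i = (n_i/n_T)P, K_p = p_U^2 / (p_V p_R^3).
Setting this equal to 1.3 atm^-2 and taking the physical root (0 < X < 1) gives X = 0.777.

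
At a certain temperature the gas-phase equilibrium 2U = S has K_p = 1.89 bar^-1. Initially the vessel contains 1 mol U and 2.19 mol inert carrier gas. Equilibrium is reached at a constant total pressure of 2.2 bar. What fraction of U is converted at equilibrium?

X = 0.558

Take 1 mol U as basis and let X be its fractional conversion, so ξ = 0.5X.
At extent ξ: n_U = 1 − X; n_S = 0.5X; n_I = 2.19 (inert).
n_T = Σnᵢ = 3.19 − 0.5X.
Mole fractions y_i = n_i/n_T; K_p = p_S / (p_U^2) with p_i = y_i·P.
This yields a degree-2 equation in X; solving on (0,1), X = 0.558.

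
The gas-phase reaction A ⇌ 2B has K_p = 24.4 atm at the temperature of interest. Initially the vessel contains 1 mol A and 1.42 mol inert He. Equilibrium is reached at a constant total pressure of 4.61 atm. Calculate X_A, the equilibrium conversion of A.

Basis: 1 mol A initially; let X = conversion of A. Extent ξ = X.
At extent ξ: n_A = 1 − X; n_B = 2X; n_I = 1.42 (inert).
n_T = Σnᵢ = 2.42 + X.
Mole fractions y_i = n_i/n_T; K_p = p_B^2 / (p_A) with p_i = y_i·P.
Equating to 24.4 atm and solving on 0 < X < 1: X = 0.837.

X = 0.837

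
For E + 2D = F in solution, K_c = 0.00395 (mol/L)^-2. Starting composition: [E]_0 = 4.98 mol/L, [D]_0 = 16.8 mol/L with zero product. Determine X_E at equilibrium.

X = 0.395

Let X = conversion of E; extent ξ = 4.98·X mol/L.
Concentrations: [E] = 4.98 − 4.98X; [D] = 16.8 − 9.96X; [F] = 4.98X.
K_c = [F] / ([E] [D]^2).
Setting equal to 0.00395 and solving for X on (0,1) gives X = 0.395.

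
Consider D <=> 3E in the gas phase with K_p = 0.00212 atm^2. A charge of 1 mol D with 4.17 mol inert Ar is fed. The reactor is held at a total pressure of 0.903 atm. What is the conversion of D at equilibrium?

X = 0.135

Let X = conversion of D (basis 1 mol D); extent of reaction ξ = X.
At extent ξ: n_D = 1 − X; n_E = 3X; n_I = 4.17 (inert).
Total moles n_T = 5.17 + 2X.
Mole fractions y_i = n_i/n_T; K_p = p_E^3 / (p_D) with p_i = y_i·P.
Substituting and setting equal to 0.00212 atm^2 gives a polynomial in X; the root in (0,1) is X = 0.135.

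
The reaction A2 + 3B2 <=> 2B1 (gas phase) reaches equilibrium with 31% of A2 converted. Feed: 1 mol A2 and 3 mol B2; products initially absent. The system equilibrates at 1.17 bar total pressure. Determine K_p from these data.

Basis: 1 mol A2 initially; let X = conversion of A2. Extent ξ = X.
Mole table: n_A2 = 1 − X; n_B2 = 3 − 3X; n_B1 = 2X.
n_T = Σnᵢ = 4 − 2X.
At X = 0.31: n_A2 = 0.69, n_B2 = 2.07, n_B1 = 0.62, n_T = 3.38.
p_i = (n_i/n_T)·P. K_p = p_B1^2 / (p_A2 p_B2^3) = 0.524 bar^-2.

K_p = 0.524 bar^-2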